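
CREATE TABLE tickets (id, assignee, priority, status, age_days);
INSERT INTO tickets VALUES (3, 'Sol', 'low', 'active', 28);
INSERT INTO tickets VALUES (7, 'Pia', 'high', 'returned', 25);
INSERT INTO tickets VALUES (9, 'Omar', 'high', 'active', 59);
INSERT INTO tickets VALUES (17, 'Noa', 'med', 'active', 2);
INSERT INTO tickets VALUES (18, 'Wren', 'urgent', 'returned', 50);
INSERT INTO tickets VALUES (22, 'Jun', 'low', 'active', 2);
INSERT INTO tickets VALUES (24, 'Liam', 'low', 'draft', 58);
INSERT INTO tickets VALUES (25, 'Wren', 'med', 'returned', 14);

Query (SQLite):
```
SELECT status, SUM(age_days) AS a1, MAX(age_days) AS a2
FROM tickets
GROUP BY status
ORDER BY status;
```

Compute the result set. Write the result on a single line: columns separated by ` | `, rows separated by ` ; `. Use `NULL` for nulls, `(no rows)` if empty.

Group tickets by status.
Per group compute: SUM(age_days), MAX(age_days).
  active: ids {3, 9, 17, 22} → SUM(age_days)=91, MAX(age_days)=59
  draft: ids {24} → SUM(age_days)=58, MAX(age_days)=58
  returned: ids {7, 18, 25} → SUM(age_days)=89, MAX(age_days)=50

active | 91 | 59 ; draft | 58 | 58 ; returned | 89 | 50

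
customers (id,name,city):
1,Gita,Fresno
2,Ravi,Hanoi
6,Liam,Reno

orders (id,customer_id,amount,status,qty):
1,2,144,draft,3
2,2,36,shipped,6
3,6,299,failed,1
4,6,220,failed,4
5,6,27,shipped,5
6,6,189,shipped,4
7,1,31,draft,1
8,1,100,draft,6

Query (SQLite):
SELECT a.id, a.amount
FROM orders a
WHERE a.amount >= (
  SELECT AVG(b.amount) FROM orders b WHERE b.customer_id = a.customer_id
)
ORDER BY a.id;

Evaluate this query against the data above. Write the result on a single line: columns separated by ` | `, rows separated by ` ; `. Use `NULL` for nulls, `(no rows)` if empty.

For each orders row a, compute AVG(amount) over rows sharing a.customer_id.
Keep row a if a.amount >= that per-group AVG.
  customer_id=1: AVG(amount) = 65.5
  customer_id=2: AVG(amount) = 90.0
  customer_id=6: AVG(amount) = 183.75

1 | 144 ; 3 | 299 ; 4 | 220 ; 6 | 189 ; 8 | 100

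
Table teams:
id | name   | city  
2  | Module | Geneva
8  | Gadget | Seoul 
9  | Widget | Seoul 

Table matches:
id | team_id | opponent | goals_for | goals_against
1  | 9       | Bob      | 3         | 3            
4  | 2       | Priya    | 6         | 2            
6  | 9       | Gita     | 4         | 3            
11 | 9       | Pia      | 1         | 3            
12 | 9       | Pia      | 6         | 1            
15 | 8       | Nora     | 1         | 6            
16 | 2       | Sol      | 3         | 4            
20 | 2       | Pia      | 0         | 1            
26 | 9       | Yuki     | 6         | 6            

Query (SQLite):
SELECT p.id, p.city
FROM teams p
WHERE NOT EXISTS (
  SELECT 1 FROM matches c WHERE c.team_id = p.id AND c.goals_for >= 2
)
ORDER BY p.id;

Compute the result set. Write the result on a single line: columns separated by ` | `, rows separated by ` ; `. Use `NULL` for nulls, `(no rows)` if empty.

8 | Seoul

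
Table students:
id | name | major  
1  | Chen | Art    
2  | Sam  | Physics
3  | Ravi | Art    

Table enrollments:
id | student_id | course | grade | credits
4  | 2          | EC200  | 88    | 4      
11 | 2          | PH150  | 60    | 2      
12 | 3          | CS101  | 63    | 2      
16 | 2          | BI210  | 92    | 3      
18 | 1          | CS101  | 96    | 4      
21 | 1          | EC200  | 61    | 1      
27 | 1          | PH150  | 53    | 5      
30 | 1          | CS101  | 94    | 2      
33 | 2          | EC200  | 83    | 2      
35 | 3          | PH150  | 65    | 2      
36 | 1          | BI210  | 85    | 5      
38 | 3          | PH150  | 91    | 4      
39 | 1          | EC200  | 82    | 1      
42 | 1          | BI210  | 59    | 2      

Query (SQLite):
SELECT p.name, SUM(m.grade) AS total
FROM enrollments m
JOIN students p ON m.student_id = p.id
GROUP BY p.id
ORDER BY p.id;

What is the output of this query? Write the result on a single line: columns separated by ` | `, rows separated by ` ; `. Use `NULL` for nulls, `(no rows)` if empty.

Chen | 530 ; Sam | 323 ; Ravi | 219

Join each enrollments row to its students via student_id.
Group joined rows by students.id; compute SUM(m.grade) per group.
  1: ids {18, 21, 27, 30, 36, 39, 42} → SUM(m.grade)=530
  2: ids {4, 11, 16, 33} → SUM(m.grade)=323
  3: ids {12, 35, 38} → SUM(m.grade)=219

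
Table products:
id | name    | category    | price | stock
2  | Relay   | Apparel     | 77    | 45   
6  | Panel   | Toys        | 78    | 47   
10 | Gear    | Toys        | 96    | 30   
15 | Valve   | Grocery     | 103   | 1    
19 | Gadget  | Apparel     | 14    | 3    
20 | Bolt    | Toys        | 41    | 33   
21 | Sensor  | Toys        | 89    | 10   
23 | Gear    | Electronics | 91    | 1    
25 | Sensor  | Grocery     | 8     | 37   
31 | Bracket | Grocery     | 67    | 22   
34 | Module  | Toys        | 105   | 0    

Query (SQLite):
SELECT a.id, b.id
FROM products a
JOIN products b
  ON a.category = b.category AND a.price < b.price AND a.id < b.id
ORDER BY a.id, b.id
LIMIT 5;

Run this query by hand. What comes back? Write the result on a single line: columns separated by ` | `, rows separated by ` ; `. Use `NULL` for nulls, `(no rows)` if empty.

Pairs (a,b) with same category, a.price < b.price, a.id < b.id.
category groups: Apparel:{2,19} Electronics:{23} Grocery:{15,25,31} Toys:{6,10,20,21,34}
Ordered by (a.id, b.id); first 5.

6 | 10 ; 6 | 21 ; 6 | 34 ; 10 | 34 ; 20 | 21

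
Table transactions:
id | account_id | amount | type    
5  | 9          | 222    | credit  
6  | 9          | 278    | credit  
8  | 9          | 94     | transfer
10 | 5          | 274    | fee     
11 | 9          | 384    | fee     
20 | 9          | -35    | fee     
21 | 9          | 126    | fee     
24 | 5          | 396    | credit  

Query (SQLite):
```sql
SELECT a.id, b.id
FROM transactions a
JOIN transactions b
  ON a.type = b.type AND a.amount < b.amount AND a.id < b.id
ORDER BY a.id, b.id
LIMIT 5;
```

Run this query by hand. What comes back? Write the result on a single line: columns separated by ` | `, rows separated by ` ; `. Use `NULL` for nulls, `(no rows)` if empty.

Pairs (a,b) with same type, a.amount < b.amount, a.id < b.id.
type groups: credit:{5,6,24} fee:{10,11,20,21} transfer:{8}
Ordered by (a.id, b.id); first 5.

5 | 6 ; 5 | 24 ; 6 | 24 ; 10 | 11 ; 20 | 21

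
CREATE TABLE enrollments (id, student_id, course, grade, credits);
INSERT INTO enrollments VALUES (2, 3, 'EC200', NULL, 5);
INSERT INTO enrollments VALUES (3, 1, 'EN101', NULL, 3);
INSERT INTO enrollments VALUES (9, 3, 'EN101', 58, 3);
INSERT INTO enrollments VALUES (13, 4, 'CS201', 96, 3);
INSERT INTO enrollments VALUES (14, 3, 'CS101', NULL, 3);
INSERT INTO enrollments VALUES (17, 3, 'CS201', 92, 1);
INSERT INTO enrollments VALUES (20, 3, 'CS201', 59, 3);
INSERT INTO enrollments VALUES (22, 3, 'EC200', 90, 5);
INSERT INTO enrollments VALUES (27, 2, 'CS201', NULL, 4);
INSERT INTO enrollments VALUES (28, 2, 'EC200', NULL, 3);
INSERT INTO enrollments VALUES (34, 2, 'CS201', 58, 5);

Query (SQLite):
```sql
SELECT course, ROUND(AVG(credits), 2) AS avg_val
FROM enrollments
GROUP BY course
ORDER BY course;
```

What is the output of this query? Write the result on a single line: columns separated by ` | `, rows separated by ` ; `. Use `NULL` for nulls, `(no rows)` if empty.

Partition enrollments by course; compute ROUND(AVG(credits), 2) within each group.
  CS101: ids {14} → ROUND(AVG(credits), 2)=3
  CS201: ids {13, 17, 20, 27, 34} → ROUND(AVG(credits), 2)=3.2
  EC200: ids {2, 22, 28} → ROUND(AVG(credits), 2)=4.33
  EN101: ids {3, 9} → ROUND(AVG(credits), 2)=3

CS101 | 3 ; CS201 | 3.2 ; EC200 | 4.33 ; EN101 | 3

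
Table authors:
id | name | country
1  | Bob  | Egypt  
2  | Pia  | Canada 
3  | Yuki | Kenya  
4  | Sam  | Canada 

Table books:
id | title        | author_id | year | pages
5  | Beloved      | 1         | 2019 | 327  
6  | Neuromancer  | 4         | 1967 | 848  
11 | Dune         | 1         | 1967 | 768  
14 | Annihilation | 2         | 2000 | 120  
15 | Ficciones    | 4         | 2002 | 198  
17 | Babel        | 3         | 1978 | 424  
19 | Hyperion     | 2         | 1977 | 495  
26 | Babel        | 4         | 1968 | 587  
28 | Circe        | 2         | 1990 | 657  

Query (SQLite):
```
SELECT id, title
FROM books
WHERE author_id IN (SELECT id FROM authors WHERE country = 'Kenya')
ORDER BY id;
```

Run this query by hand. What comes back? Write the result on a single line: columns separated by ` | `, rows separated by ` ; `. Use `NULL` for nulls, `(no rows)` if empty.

17 | Babel

Inner query: authors.id where country = 'Kenya'.
Outer: keep books rows whose author_id is in that set.
Inner query → {3}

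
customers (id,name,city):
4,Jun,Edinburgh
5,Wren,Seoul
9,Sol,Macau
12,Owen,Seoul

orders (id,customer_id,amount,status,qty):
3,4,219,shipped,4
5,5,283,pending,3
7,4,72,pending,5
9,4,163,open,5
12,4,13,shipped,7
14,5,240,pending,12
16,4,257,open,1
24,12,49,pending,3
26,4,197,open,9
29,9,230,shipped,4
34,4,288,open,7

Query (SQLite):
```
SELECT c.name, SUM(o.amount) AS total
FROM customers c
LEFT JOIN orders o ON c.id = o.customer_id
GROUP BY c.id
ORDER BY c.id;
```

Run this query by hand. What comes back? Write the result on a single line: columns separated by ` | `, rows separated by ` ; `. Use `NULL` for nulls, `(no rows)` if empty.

Jun | 1209 ; Wren | 523 ; Sol | 230 ; Owen | 49

LEFT JOIN keeps every customers row; unmatched ones get NULL for orders columns.
Group by customers.id and compute SUM(o.amount). SUM over an all-NULL group is NULL.
  4: ids {3, 7, 9, 12, 16, 26, 34} → SUM(o.amount)=1209
  5: ids {5, 14} → SUM(o.amount)=523
  9: ids {29} → SUM(o.amount)=230
  12: ids {24} → SUM(o.amount)=49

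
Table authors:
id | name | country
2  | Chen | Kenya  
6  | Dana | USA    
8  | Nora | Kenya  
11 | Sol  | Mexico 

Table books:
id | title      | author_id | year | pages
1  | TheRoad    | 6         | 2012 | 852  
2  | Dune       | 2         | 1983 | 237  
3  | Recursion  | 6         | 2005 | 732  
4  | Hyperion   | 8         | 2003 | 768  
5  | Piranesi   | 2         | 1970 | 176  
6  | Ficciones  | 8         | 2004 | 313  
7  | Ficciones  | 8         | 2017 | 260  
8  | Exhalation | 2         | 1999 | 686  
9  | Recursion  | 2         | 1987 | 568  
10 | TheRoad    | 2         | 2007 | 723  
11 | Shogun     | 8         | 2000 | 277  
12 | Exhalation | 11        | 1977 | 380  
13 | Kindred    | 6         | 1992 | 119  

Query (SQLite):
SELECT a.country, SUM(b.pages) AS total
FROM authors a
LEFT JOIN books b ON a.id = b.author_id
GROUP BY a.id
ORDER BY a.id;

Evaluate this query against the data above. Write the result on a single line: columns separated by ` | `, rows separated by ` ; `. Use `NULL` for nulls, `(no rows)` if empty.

LEFT JOIN keeps every authors row; unmatched ones get NULL for books columns.
Group by authors.id and compute SUM(b.pages). SUM over an all-NULL group is NULL.
  2: ids {2, 5, 8, 9, 10} → SUM(b.pages)=2390
  6: ids {1, 3, 13} → SUM(b.pages)=1703
  8: ids {4, 6, 7, 11} → SUM(b.pages)=1618
  11: ids {12} → SUM(b.pages)=380

Kenya | 2390 ; USA | 1703 ; Kenya | 1618 ; Mexico | 380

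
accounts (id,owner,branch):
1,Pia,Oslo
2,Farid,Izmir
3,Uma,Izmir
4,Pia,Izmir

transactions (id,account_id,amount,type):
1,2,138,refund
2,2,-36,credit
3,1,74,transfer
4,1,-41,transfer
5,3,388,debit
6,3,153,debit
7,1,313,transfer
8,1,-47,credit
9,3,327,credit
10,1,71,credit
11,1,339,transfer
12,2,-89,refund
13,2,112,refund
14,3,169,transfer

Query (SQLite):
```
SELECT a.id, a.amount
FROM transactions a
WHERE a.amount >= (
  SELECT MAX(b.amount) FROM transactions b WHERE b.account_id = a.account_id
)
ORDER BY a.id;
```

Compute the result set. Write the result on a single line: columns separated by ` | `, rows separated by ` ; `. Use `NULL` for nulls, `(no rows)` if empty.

For each transactions row a, compute MAX(amount) over rows sharing a.account_id.
Keep row a if a.amount >= that per-group MAX.
  account_id=1: MAX(amount) = 339
  account_id=2: MAX(amount) = 138
  account_id=3: MAX(amount) = 388

1 | 138 ; 5 | 388 ; 11 | 339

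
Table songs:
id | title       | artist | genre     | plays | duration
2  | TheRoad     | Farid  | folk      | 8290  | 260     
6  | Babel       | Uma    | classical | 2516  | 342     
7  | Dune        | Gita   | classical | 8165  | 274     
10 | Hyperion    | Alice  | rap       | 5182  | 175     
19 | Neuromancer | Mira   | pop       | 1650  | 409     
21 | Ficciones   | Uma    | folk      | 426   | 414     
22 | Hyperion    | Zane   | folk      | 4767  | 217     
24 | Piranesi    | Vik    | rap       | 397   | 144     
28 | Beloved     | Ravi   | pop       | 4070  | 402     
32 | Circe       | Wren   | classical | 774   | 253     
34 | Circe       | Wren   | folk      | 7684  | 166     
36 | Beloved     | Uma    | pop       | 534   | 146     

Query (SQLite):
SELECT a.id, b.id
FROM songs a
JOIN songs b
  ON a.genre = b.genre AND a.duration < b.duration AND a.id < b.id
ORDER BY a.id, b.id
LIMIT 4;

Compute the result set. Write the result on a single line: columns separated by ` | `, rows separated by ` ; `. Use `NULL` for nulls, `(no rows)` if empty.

Pairs (a,b) with same genre, a.duration < b.duration, a.id < b.id.
genre groups: classical:{6,7,32} folk:{2,21,22,34} pop:{19,28,36} rap:{10,24}
Ordered by (a.id, b.id); first 4.

2 | 21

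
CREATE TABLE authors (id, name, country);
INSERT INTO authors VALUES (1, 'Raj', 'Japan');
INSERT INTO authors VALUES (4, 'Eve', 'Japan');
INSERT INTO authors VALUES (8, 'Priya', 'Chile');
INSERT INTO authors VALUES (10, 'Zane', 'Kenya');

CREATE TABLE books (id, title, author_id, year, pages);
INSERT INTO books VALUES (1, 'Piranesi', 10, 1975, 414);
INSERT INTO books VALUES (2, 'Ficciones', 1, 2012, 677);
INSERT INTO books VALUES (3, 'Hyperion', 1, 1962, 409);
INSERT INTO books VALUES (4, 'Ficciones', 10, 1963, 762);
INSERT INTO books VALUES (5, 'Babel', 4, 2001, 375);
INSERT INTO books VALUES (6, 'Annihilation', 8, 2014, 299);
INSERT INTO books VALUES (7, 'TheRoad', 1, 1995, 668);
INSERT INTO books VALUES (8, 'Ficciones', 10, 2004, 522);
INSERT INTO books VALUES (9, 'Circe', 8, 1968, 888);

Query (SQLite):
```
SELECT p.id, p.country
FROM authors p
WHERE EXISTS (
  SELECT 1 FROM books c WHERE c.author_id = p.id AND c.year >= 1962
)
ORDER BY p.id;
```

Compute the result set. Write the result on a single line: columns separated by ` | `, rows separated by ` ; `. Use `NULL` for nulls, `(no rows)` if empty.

1 | Japan ; 4 | Japan ; 8 | Chile ; 10 | Kenya

For each authors row, check whether any books with matching author_id has year >= 1962.
Keep rows where that is true.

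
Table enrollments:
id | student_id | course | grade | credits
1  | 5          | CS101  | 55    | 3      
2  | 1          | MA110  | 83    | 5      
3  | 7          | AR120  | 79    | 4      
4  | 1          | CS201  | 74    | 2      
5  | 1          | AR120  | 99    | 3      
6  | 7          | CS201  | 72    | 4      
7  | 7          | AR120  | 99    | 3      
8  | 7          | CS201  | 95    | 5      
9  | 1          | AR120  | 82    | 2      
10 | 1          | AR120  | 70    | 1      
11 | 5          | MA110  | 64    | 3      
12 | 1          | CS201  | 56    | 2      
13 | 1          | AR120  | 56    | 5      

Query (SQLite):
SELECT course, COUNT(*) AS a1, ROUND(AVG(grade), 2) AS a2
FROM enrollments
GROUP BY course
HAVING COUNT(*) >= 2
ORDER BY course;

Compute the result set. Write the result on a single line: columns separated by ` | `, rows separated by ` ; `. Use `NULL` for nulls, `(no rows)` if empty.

Group enrollments by course.
Per group compute: COUNT(*), ROUND(AVG(grade), 2).
HAVING: drop groups with fewer than 2 rows.
  AR120: ids {3, 5, 7, 9, 10, 13} → COUNT(*)=6, ROUND(AVG(grade), 2)=80.83
  CS101: ids {1} → COUNT(*)=1, ROUND(AVG(grade), 2)=55
  CS201: ids {4, 6, 8, 12} → COUNT(*)=4, ROUND(AVG(grade), 2)=74.25
  MA110: ids {2, 11} → COUNT(*)=2, ROUND(AVG(grade), 2)=73.5

AR120 | 6 | 80.83 ; CS201 | 4 | 74.25 ; MA110 | 2 | 73.5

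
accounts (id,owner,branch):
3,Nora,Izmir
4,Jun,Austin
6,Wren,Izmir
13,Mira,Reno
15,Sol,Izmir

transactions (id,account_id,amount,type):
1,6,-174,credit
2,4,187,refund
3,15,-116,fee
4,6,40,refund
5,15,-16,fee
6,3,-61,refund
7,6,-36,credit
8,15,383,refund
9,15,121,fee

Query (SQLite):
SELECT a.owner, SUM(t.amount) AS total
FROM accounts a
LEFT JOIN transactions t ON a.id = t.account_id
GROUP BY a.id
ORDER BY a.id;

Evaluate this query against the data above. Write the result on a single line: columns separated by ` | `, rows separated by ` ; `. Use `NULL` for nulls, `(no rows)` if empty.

Nora | -61 ; Jun | 187 ; Wren | -170 ; Mira | NULL ; Sol | 372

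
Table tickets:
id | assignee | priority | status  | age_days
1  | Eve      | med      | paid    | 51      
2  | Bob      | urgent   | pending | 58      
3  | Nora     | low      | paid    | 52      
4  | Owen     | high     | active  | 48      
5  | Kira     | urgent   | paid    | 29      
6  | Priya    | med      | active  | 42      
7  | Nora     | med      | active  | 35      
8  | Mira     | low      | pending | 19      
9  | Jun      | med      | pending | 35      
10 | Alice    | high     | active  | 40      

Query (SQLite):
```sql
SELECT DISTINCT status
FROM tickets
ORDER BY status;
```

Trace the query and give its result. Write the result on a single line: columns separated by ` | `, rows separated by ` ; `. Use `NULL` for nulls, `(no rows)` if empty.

Collect distinct status values from tickets.

active ; paid ; pending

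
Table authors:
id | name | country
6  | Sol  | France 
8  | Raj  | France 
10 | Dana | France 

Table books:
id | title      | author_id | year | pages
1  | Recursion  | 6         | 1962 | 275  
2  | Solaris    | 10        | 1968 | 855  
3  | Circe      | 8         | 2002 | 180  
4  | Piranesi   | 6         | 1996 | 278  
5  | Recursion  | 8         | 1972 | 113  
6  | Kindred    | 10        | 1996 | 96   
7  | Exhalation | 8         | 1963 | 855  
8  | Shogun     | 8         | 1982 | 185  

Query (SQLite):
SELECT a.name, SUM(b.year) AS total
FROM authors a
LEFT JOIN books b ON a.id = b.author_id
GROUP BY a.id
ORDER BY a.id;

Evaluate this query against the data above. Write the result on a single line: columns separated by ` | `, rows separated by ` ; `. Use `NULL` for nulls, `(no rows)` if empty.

LEFT JOIN keeps every authors row; unmatched ones get NULL for books columns.
Group by authors.id and compute SUM(b.year). SUM over an all-NULL group is NULL.
  6: ids {1, 4} → SUM(b.year)=3958
  8: ids {3, 5, 7, 8} → SUM(b.year)=7919
  10: ids {2, 6} → SUM(b.year)=3964

Sol | 3958 ; Raj | 7919 ; Dana | 3964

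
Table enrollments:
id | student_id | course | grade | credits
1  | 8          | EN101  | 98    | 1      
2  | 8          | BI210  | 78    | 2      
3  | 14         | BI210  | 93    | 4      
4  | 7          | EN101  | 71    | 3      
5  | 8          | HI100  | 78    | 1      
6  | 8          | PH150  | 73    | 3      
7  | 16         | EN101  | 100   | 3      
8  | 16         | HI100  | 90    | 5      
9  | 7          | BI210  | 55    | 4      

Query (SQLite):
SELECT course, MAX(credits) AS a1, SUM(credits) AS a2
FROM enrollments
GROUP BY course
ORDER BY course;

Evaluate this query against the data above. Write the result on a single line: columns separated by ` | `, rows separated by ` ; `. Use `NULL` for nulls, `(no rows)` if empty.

BI210 | 4 | 10 ; EN101 | 3 | 7 ; HI100 | 5 | 6 ; PH150 | 3 | 3

Group enrollments by course.
Per group compute: MAX(credits), SUM(credits).
  BI210: ids {2, 3, 9} → MAX(credits)=4, SUM(credits)=10
  EN101: ids {1, 4, 7} → MAX(credits)=3, SUM(credits)=7
  HI100: ids {5, 8} → MAX(credits)=5, SUM(credits)=6
  PH150: ids {6} → MAX(credits)=3, SUM(credits)=3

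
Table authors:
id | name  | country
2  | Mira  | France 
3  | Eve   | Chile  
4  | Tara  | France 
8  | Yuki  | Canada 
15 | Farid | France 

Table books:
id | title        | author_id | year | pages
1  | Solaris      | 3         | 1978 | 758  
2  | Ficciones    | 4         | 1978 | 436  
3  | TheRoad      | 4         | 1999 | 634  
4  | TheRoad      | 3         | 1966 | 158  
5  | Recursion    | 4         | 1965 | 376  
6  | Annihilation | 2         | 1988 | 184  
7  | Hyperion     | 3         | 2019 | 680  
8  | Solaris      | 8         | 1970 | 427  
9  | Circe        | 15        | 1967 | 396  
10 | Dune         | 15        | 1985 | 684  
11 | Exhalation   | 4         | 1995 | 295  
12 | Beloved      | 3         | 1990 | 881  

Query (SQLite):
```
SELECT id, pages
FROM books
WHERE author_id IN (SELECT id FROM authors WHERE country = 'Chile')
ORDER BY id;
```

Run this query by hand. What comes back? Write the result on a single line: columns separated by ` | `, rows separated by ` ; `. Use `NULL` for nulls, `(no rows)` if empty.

1 | 758 ; 4 | 158 ; 7 | 680 ; 12 | 881

Inner query: authors.id where country = 'Chile'.
Outer: keep books rows whose author_id is in that set.
Inner query → {3}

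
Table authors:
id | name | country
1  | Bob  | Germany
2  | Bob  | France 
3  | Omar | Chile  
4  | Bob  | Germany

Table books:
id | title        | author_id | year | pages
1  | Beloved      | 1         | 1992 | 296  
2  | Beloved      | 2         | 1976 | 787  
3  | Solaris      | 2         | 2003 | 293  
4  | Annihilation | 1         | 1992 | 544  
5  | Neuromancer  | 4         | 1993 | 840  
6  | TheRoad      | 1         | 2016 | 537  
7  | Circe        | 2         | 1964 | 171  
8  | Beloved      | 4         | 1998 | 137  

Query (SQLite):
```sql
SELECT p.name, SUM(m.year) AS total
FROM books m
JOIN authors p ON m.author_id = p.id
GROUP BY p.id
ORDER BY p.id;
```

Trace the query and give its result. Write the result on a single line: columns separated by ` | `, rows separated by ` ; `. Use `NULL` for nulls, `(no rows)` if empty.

Bob | 6000 ; Bob | 5943 ; Bob | 3991

Join each books row to its authors via author_id.
Group joined rows by authors.id; compute SUM(m.year) per group.
  1: ids {1, 4, 6} → SUM(m.year)=6000
  2: ids {2, 3, 7} → SUM(m.year)=5943
  4: ids {5, 8} → SUM(m.year)=3991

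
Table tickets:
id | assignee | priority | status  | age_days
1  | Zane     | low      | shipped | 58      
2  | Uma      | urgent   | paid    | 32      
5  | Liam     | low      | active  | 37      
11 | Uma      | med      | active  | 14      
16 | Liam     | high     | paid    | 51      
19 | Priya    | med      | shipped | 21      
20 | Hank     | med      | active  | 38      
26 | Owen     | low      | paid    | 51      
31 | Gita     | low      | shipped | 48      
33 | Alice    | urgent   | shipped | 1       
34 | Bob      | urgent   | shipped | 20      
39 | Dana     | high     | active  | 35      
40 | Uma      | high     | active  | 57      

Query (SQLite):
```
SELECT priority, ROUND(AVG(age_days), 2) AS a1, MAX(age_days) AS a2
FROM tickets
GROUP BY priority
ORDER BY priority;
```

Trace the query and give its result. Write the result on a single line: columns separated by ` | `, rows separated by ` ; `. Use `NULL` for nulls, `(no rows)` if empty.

Group tickets by priority.
Per group compute: ROUND(AVG(age_days), 2), MAX(age_days).
  high: ids {16, 39, 40} → ROUND(AVG(age_days), 2)=47.67, MAX(age_days)=57
  low: ids {1, 5, 26, 31} → ROUND(AVG(age_days), 2)=48.5, MAX(age_days)=58
  med: ids {11, 19, 20} → ROUND(AVG(age_days), 2)=24.33, MAX(age_days)=38
  urgent: ids {2, 33, 34} → ROUND(AVG(age_days), 2)=17.67, MAX(age_days)=32

high | 47.67 | 57 ; low | 48.5 | 58 ; med | 24.33 | 38 ; urgent | 17.67 | 32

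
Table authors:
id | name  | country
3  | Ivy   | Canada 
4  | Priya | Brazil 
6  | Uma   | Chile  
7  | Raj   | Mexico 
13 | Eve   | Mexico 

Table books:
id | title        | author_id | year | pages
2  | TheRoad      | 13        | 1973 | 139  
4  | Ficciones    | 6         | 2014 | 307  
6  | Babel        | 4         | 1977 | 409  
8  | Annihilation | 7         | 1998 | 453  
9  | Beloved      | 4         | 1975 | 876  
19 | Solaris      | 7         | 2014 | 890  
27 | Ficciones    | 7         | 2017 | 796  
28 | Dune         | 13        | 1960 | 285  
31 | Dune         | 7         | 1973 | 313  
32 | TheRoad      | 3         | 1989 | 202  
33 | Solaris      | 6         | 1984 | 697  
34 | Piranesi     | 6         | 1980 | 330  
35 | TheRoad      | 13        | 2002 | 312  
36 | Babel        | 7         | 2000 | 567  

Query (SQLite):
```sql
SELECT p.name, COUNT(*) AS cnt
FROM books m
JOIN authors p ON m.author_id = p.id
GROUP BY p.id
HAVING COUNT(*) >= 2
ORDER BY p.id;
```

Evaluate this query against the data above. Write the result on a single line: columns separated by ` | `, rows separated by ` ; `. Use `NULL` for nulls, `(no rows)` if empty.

Priya | 2 ; Uma | 3 ; Raj | 5 ; Eve | 3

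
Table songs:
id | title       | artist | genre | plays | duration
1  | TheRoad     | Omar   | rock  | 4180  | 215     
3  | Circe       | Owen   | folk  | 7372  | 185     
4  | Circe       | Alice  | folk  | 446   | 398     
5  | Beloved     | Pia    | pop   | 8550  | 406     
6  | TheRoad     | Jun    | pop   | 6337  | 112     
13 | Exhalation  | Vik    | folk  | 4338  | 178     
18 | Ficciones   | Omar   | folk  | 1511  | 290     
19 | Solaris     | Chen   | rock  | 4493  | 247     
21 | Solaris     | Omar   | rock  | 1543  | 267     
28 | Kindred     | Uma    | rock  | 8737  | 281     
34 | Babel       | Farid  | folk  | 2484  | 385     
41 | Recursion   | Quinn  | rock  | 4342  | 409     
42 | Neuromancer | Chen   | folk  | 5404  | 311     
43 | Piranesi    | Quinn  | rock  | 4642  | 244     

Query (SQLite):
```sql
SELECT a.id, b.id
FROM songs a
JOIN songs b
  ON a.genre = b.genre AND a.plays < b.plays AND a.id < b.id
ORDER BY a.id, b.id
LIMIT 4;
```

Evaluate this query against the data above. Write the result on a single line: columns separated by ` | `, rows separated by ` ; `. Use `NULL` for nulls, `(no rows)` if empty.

Pairs (a,b) with same genre, a.plays < b.plays, a.id < b.id.
genre groups: folk:{3,4,13,18,34,42} pop:{5,6} rock:{1,19,21,28,41,43}
Ordered by (a.id, b.id); first 4.

1 | 19 ; 1 | 28 ; 1 | 41 ; 1 | 43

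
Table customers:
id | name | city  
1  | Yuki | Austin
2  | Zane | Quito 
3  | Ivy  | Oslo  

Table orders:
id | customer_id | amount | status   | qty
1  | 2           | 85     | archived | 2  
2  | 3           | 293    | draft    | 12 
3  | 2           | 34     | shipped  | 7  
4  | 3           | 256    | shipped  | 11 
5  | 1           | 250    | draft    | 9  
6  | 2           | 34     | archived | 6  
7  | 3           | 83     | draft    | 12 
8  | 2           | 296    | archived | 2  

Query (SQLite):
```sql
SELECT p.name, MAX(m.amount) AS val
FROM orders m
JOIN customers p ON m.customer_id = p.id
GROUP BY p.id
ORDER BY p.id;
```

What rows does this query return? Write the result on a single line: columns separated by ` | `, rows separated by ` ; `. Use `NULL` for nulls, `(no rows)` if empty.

Yuki | 250 ; Zane | 296 ; Ivy | 293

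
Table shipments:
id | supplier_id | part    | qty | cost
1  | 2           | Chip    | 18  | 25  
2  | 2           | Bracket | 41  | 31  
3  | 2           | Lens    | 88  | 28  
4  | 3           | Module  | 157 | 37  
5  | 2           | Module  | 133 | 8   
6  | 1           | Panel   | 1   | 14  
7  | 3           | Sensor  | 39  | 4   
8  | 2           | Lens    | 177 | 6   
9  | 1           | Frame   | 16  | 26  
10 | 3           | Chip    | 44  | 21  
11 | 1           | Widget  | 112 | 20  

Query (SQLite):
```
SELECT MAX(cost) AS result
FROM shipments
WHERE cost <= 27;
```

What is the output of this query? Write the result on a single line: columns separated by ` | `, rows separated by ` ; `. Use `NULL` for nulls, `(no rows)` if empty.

Rows where cost <= 27 → cost values: [25, 8, 14, 4, 6, 26, 21, 20].
MAX of non-NULL values = 26.

26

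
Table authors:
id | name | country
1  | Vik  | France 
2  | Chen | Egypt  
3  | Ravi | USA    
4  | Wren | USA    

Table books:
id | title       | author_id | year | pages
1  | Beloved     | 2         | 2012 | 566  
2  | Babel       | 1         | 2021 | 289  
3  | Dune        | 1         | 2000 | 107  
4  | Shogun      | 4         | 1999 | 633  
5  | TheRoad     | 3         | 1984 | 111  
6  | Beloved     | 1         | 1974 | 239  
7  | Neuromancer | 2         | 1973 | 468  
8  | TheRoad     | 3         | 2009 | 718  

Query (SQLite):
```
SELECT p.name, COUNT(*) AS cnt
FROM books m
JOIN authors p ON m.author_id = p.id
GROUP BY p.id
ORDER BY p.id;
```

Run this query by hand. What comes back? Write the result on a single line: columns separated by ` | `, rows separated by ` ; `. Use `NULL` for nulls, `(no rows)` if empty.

Join each books row to its authors via author_id.
Group joined rows by authors.id; compute COUNT(*) per group.
  1: ids {2, 3, 6} → COUNT(*)=3
  2: ids {1, 7} → COUNT(*)=2
  3: ids {5, 8} → COUNT(*)=2
  4: ids {4} → COUNT(*)=1

Vik | 3 ; Chen | 2 ; Ravi | 2 ; Wren | 1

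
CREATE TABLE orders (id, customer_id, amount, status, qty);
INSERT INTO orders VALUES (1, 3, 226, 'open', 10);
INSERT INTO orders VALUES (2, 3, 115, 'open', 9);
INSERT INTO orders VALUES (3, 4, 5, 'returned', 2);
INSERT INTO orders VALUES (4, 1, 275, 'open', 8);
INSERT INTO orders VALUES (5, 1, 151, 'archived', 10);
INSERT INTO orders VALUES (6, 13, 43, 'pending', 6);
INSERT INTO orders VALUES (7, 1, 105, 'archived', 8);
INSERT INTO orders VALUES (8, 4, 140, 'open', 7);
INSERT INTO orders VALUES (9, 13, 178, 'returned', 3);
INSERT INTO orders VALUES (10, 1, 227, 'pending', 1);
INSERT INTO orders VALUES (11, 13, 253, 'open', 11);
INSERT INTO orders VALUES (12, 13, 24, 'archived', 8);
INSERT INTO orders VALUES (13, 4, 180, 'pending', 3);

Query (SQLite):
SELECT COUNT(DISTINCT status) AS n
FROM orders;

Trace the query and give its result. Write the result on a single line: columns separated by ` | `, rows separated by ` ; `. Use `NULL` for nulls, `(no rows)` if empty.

4

Count distinct non-NULL status values.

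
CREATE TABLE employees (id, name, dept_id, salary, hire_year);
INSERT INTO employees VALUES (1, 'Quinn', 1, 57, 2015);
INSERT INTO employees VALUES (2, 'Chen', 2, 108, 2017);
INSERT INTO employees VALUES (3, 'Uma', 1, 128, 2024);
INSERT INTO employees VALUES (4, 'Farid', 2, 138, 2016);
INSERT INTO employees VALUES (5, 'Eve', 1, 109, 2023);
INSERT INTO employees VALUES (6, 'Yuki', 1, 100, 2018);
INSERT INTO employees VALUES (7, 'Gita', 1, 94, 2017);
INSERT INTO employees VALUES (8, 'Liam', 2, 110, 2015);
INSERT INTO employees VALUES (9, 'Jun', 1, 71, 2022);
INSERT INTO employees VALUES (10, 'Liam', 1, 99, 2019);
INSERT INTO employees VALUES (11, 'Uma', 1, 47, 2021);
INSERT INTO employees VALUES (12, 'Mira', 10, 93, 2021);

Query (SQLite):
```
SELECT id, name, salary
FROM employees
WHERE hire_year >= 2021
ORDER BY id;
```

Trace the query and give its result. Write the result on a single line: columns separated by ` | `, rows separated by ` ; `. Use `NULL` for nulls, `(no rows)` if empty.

3 | Uma | 128 ; 5 | Eve | 109 ; 9 | Jun | 71 ; 11 | Uma | 47 ; 12 | Mira | 93

hire_year >= 2021: ids {3, 5, 9, 11, 12}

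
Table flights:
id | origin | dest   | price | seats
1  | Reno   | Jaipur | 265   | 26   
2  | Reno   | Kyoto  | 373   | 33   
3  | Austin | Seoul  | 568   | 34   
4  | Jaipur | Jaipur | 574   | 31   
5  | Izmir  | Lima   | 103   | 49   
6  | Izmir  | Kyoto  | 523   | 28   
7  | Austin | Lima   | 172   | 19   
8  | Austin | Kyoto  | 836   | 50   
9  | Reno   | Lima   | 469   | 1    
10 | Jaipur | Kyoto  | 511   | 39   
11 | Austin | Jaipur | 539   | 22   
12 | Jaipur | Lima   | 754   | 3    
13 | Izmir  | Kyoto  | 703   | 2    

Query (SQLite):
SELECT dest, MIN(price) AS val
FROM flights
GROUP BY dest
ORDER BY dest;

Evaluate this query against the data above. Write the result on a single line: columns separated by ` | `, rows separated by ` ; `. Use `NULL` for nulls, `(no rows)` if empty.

Jaipur | 265 ; Kyoto | 373 ; Lima | 103 ; Seoul | 568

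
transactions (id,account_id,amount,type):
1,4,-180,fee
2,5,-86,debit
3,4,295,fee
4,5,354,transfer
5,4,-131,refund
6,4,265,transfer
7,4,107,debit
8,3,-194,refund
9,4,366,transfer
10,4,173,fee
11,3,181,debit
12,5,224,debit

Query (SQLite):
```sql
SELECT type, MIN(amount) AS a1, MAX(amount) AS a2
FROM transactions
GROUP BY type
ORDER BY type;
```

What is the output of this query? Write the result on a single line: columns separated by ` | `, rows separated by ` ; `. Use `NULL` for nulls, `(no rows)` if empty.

debit | -86 | 224 ; fee | -180 | 295 ; refund | -194 | -131 ; transfer | 265 | 366

Group transactions by type.
Per group compute: MIN(amount), MAX(amount).
  debit: ids {2, 7, 11, 12} → MIN(amount)=-86, MAX(amount)=224
  fee: ids {1, 3, 10} → MIN(amount)=-180, MAX(amount)=295
  refund: ids {5, 8} → MIN(amount)=-194, MAX(amount)=-131
  transfer: ids {4, 6, 9} → MIN(amount)=265, MAX(amount)=366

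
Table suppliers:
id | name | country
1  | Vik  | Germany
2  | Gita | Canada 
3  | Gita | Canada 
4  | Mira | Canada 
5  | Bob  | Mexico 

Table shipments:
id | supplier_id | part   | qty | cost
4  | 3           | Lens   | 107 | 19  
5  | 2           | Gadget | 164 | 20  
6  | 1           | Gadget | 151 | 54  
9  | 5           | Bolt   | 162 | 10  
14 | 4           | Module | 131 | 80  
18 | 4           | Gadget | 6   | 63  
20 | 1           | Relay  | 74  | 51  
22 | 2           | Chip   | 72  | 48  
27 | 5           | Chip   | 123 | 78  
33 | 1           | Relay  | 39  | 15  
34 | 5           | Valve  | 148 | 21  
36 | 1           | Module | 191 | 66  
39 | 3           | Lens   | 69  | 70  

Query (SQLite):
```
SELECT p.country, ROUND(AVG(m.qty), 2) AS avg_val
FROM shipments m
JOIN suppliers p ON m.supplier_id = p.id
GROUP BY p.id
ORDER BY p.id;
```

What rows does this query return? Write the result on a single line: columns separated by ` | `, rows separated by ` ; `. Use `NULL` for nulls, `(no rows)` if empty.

Join each shipments row to its suppliers via supplier_id.
Group joined rows by suppliers.id; compute ROUND(AVG(m.qty), 2) per group.
  1: ids {6, 20, 33, 36} → ROUND(AVG(m.qty), 2)=113.75
  2: ids {5, 22} → ROUND(AVG(m.qty), 2)=118
  3: ids {4, 39} → ROUND(AVG(m.qty), 2)=88
  4: ids {14, 18} → ROUND(AVG(m.qty), 2)=68.5
  5: ids {9, 27, 34} → ROUND(AVG(m.qty), 2)=144.33

Germany | 113.75 ; Canada | 118 ; Canada | 88 ; Canada | 68.5 ; Mexico | 144.33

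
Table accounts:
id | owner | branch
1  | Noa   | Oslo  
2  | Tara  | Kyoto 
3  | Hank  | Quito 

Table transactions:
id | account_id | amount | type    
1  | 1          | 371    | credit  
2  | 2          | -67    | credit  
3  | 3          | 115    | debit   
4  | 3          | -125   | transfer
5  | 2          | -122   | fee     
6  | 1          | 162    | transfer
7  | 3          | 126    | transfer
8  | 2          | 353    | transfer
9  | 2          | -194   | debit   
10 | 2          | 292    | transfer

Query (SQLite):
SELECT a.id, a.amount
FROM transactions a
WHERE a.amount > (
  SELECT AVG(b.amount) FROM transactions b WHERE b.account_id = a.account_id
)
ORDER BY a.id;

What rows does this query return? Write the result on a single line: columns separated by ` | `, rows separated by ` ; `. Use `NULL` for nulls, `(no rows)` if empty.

1 | 371 ; 3 | 115 ; 7 | 126 ; 8 | 353 ; 10 | 292

For each transactions row a, compute AVG(amount) over rows sharing a.account_id.
Keep row a if a.amount > that per-group AVG.
  account_id=1: AVG(amount) = 266.5
  account_id=2: AVG(amount) = 52.4
  account_id=3: AVG(amount) = 38.666667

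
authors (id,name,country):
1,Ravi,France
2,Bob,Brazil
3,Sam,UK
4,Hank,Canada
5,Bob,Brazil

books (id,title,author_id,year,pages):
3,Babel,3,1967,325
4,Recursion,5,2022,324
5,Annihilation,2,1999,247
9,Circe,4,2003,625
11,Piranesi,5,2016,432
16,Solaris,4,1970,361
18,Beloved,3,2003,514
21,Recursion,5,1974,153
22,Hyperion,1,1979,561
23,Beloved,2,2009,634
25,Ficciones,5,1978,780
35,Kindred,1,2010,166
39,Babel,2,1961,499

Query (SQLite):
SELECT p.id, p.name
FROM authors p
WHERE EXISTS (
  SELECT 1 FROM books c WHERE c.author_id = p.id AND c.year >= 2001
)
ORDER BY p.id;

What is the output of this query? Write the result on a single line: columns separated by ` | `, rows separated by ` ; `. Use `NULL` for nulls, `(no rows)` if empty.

For each authors row, check whether any books with matching author_id has year >= 2001.
Keep rows where that is true.

1 | Ravi ; 2 | Bob ; 3 | Sam ; 4 | Hank ; 5 | Bob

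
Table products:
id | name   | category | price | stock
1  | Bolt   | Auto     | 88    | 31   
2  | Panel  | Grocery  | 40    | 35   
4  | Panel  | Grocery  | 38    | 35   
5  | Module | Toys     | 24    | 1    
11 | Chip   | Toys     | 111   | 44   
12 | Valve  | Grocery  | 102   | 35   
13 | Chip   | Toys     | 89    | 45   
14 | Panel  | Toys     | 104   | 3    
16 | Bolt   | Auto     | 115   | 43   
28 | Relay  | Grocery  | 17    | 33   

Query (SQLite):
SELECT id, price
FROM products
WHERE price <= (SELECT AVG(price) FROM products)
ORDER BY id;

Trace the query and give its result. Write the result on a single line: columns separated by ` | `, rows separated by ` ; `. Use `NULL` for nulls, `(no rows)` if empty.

2 | 40 ; 4 | 38 ; 5 | 24 ; 28 | 17

Scalar subquery: AVG(price) over all products rows = 72.8.
Keep rows where price <= that value.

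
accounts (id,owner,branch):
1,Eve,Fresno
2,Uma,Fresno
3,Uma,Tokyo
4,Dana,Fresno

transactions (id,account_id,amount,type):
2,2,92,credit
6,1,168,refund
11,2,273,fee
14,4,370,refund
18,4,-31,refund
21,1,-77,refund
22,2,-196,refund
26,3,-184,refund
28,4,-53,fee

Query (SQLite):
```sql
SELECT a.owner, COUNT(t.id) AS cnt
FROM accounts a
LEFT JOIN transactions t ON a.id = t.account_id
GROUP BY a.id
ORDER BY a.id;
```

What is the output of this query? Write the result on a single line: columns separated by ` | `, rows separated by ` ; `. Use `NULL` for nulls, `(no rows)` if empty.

Eve | 2 ; Uma | 3 ; Uma | 1 ; Dana | 3

LEFT JOIN keeps every accounts row; unmatched ones get NULL for transactions columns.
Group by accounts.id and compute COUNT(t.id). COUNT(col) of an all-NULL group is 0.
  1: ids {6, 21} → COUNT(t.id)=2
  2: ids {2, 11, 22} → COUNT(t.id)=3
  3: ids {26} → COUNT(t.id)=1
  4: ids {14, 18, 28} → COUNT(t.id)=3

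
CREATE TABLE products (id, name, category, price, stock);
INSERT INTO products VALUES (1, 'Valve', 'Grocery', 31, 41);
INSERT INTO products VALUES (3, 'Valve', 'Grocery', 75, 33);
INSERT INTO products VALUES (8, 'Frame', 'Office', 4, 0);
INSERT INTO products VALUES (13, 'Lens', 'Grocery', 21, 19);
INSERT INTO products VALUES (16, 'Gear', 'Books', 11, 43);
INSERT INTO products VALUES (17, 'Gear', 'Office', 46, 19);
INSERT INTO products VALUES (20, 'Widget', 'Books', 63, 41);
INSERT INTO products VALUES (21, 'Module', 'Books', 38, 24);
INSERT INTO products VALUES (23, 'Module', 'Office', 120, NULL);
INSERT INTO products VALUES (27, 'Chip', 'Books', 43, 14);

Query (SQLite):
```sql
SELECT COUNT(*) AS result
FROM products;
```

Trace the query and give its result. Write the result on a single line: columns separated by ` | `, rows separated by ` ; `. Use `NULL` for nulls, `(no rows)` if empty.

10

All stock values: [41, 33, 0, 19, 43, 19, 41, 24, NULL, 14].
COUNT(*) counts rows → 10.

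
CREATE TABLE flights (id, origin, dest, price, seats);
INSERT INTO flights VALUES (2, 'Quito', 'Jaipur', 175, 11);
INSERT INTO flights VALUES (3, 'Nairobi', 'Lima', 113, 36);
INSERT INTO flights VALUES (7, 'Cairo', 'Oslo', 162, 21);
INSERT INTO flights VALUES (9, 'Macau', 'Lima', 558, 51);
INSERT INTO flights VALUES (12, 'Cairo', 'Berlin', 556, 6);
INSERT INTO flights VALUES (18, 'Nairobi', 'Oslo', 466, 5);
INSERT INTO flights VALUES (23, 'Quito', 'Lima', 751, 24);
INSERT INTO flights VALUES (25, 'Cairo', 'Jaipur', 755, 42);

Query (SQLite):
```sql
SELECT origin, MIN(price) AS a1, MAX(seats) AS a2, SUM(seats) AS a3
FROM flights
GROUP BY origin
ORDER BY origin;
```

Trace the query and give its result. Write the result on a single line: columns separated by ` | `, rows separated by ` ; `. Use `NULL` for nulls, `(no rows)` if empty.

Group flights by origin.
Per group compute: MIN(price), MAX(seats), SUM(seats).
  Cairo: ids {7, 12, 25} → MIN(price)=162, MAX(seats)=42, SUM(seats)=69
  Macau: ids {9} → MIN(price)=558, MAX(seats)=51, SUM(seats)=51
  Nairobi: ids {3, 18} → MIN(price)=113, MAX(seats)=36, SUM(seats)=41
  Quito: ids {2, 23} → MIN(price)=175, MAX(seats)=24, SUM(seats)=35

Cairo | 162 | 42 | 69 ; Macau | 558 | 51 | 51 ; Nairobi | 113 | 36 | 41 ; Quito | 175 | 24 | 35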